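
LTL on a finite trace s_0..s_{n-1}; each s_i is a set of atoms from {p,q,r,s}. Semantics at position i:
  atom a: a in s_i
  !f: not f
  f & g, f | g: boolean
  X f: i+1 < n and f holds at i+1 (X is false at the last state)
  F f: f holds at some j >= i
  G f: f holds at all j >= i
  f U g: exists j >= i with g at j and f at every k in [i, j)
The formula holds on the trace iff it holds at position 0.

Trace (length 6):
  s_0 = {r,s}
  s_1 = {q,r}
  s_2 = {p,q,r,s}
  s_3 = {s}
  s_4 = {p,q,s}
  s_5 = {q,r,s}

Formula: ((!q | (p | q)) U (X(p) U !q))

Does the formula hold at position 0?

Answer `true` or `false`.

s_0={r,s}: ((!q | (p | q)) U (X(p) U !q))=True (!q | (p | q))=True !q=True q=False (p | q)=False p=False (X(p) U !q)=True X(p)=False
s_1={q,r}: ((!q | (p | q)) U (X(p) U !q))=True (!q | (p | q))=True !q=False q=True (p | q)=True p=False (X(p) U !q)=False X(p)=True
s_2={p,q,r,s}: ((!q | (p | q)) U (X(p) U !q))=True (!q | (p | q))=True !q=False q=True (p | q)=True p=True (X(p) U !q)=False X(p)=False
s_3={s}: ((!q | (p | q)) U (X(p) U !q))=True (!q | (p | q))=True !q=True q=False (p | q)=False p=False (X(p) U !q)=True X(p)=True
s_4={p,q,s}: ((!q | (p | q)) U (X(p) U !q))=False (!q | (p | q))=True !q=False q=True (p | q)=True p=True (X(p) U !q)=False X(p)=False
s_5={q,r,s}: ((!q | (p | q)) U (X(p) U !q))=False (!q | (p | q))=True !q=False q=True (p | q)=True p=False (X(p) U !q)=False X(p)=False

Answer: true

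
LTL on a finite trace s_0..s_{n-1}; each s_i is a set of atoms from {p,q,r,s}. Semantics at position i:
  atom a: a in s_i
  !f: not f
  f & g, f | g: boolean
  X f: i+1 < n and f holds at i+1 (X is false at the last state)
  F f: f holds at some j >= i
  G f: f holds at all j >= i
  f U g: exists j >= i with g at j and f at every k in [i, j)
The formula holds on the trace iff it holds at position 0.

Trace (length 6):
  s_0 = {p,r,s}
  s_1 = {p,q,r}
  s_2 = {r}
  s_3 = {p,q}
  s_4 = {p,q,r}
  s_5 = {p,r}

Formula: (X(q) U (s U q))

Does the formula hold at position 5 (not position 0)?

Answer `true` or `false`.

s_0={p,r,s}: (X(q) U (s U q))=True X(q)=True q=False (s U q)=True s=True
s_1={p,q,r}: (X(q) U (s U q))=True X(q)=False q=True (s U q)=True s=False
s_2={r}: (X(q) U (s U q))=True X(q)=True q=False (s U q)=False s=False
s_3={p,q}: (X(q) U (s U q))=True X(q)=True q=True (s U q)=True s=False
s_4={p,q,r}: (X(q) U (s U q))=True X(q)=False q=True (s U q)=True s=False
s_5={p,r}: (X(q) U (s U q))=False X(q)=False q=False (s U q)=False s=False
Evaluating at position 5: result = False

Answer: false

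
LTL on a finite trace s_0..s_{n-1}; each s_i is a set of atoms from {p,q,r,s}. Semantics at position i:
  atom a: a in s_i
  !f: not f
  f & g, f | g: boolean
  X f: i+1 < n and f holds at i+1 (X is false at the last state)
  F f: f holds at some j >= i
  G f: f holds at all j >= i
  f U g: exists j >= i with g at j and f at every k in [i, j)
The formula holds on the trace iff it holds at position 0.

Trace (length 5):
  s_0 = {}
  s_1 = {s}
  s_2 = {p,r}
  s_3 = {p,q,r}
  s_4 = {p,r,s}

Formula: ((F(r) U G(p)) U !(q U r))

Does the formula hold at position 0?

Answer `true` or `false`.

s_0={}: ((F(r) U G(p)) U !(q U r))=True (F(r) U G(p))=True F(r)=True r=False G(p)=False p=False !(q U r)=True (q U r)=False q=False
s_1={s}: ((F(r) U G(p)) U !(q U r))=True (F(r) U G(p))=True F(r)=True r=False G(p)=False p=False !(q U r)=True (q U r)=False q=False
s_2={p,r}: ((F(r) U G(p)) U !(q U r))=False (F(r) U G(p))=True F(r)=True r=True G(p)=True p=True !(q U r)=False (q U r)=True q=False
s_3={p,q,r}: ((F(r) U G(p)) U !(q U r))=False (F(r) U G(p))=True F(r)=True r=True G(p)=True p=True !(q U r)=False (q U r)=True q=True
s_4={p,r,s}: ((F(r) U G(p)) U !(q U r))=False (F(r) U G(p))=True F(r)=True r=True G(p)=True p=True !(q U r)=False (q U r)=True q=False

Answer: true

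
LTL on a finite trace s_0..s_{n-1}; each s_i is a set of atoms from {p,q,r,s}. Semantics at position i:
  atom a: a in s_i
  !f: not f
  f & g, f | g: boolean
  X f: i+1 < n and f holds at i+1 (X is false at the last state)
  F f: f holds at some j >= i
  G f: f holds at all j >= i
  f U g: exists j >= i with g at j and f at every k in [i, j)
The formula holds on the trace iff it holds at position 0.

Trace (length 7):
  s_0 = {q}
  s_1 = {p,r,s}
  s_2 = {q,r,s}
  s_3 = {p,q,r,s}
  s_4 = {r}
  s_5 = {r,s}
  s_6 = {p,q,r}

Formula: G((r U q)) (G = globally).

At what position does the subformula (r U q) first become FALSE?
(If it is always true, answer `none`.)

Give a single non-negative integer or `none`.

s_0={q}: (r U q)=True r=False q=True
s_1={p,r,s}: (r U q)=True r=True q=False
s_2={q,r,s}: (r U q)=True r=True q=True
s_3={p,q,r,s}: (r U q)=True r=True q=True
s_4={r}: (r U q)=True r=True q=False
s_5={r,s}: (r U q)=True r=True q=False
s_6={p,q,r}: (r U q)=True r=True q=True
G((r U q)) holds globally = True
No violation — formula holds at every position.

Answer: none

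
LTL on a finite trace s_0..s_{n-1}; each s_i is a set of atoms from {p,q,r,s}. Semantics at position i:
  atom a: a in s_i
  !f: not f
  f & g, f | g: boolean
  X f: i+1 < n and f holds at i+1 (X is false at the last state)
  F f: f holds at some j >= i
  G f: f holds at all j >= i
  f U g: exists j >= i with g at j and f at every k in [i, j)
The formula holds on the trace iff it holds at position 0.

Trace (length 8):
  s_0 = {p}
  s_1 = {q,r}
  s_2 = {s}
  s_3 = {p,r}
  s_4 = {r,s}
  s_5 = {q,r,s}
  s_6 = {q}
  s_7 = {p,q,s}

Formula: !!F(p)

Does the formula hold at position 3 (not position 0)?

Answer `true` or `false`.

Answer: true

Derivation:
s_0={p}: !!F(p)=True !F(p)=False F(p)=True p=True
s_1={q,r}: !!F(p)=True !F(p)=False F(p)=True p=False
s_2={s}: !!F(p)=True !F(p)=False F(p)=True p=False
s_3={p,r}: !!F(p)=True !F(p)=False F(p)=True p=True
s_4={r,s}: !!F(p)=True !F(p)=False F(p)=True p=False
s_5={q,r,s}: !!F(p)=True !F(p)=False F(p)=True p=False
s_6={q}: !!F(p)=True !F(p)=False F(p)=True p=False
s_7={p,q,s}: !!F(p)=True !F(p)=False F(p)=True p=True
Evaluating at position 3: result = True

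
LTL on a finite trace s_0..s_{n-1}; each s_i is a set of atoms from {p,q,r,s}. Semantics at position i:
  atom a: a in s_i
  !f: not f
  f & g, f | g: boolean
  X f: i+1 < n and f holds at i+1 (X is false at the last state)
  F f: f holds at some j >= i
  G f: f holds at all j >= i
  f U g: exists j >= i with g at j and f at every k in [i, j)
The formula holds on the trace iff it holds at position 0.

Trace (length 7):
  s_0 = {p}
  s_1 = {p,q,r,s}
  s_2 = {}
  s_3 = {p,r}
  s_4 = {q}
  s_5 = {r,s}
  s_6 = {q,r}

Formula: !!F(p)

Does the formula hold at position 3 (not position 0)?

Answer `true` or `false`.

s_0={p}: !!F(p)=True !F(p)=False F(p)=True p=True
s_1={p,q,r,s}: !!F(p)=True !F(p)=False F(p)=True p=True
s_2={}: !!F(p)=True !F(p)=False F(p)=True p=False
s_3={p,r}: !!F(p)=True !F(p)=False F(p)=True p=True
s_4={q}: !!F(p)=False !F(p)=True F(p)=False p=False
s_5={r,s}: !!F(p)=False !F(p)=True F(p)=False p=False
s_6={q,r}: !!F(p)=False !F(p)=True F(p)=False p=False
Evaluating at position 3: result = True

Answer: true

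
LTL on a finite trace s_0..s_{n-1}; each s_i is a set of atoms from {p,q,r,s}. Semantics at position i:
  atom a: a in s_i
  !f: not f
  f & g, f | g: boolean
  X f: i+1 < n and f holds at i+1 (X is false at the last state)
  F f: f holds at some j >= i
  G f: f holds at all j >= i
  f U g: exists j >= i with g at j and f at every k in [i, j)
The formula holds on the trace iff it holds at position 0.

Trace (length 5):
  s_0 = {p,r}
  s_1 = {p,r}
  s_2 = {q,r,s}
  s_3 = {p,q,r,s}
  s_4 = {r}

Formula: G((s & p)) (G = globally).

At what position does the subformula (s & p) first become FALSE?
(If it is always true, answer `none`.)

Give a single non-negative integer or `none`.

Answer: 0

Derivation:
s_0={p,r}: (s & p)=False s=False p=True
s_1={p,r}: (s & p)=False s=False p=True
s_2={q,r,s}: (s & p)=False s=True p=False
s_3={p,q,r,s}: (s & p)=True s=True p=True
s_4={r}: (s & p)=False s=False p=False
G((s & p)) holds globally = False
First violation at position 0.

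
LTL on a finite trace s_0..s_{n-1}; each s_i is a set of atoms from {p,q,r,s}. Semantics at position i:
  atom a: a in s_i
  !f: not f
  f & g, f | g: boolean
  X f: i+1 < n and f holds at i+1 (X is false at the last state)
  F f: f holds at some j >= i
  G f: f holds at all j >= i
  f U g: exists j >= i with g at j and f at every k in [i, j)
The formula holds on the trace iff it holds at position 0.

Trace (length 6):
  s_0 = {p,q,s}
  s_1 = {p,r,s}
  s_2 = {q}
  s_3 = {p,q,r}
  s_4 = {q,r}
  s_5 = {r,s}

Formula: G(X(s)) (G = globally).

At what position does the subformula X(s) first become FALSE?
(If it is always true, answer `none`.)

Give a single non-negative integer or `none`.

Answer: 1

Derivation:
s_0={p,q,s}: X(s)=True s=True
s_1={p,r,s}: X(s)=False s=True
s_2={q}: X(s)=False s=False
s_3={p,q,r}: X(s)=False s=False
s_4={q,r}: X(s)=True s=False
s_5={r,s}: X(s)=False s=True
G(X(s)) holds globally = False
First violation at position 1.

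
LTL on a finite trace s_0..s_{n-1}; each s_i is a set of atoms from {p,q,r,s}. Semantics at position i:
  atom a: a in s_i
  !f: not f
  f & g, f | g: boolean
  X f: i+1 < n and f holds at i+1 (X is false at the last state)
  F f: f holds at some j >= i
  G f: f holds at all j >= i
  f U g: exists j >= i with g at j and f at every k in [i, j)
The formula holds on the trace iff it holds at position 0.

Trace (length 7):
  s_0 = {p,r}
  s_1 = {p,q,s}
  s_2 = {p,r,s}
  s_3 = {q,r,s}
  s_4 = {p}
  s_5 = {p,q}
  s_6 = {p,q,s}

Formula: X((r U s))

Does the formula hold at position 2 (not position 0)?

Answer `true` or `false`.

s_0={p,r}: X((r U s))=True (r U s)=True r=True s=False
s_1={p,q,s}: X((r U s))=True (r U s)=True r=False s=True
s_2={p,r,s}: X((r U s))=True (r U s)=True r=True s=True
s_3={q,r,s}: X((r U s))=False (r U s)=True r=True s=True
s_4={p}: X((r U s))=False (r U s)=False r=False s=False
s_5={p,q}: X((r U s))=True (r U s)=False r=False s=False
s_6={p,q,s}: X((r U s))=False (r U s)=True r=False s=True
Evaluating at position 2: result = True

Answer: true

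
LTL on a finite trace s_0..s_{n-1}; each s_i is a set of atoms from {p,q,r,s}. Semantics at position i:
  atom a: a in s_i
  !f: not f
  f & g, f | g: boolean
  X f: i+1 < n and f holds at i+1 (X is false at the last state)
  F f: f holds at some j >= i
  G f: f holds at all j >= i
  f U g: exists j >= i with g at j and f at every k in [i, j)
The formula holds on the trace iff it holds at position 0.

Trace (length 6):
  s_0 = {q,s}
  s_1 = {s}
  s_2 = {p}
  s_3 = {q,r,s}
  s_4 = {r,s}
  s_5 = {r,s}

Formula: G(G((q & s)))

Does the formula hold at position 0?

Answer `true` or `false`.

Answer: false

Derivation:
s_0={q,s}: G(G((q & s)))=False G((q & s))=False (q & s)=True q=True s=True
s_1={s}: G(G((q & s)))=False G((q & s))=False (q & s)=False q=False s=True
s_2={p}: G(G((q & s)))=False G((q & s))=False (q & s)=False q=False s=False
s_3={q,r,s}: G(G((q & s)))=False G((q & s))=False (q & s)=True q=True s=True
s_4={r,s}: G(G((q & s)))=False G((q & s))=False (q & s)=False q=False s=True
s_5={r,s}: G(G((q & s)))=False G((q & s))=False (q & s)=False q=False s=True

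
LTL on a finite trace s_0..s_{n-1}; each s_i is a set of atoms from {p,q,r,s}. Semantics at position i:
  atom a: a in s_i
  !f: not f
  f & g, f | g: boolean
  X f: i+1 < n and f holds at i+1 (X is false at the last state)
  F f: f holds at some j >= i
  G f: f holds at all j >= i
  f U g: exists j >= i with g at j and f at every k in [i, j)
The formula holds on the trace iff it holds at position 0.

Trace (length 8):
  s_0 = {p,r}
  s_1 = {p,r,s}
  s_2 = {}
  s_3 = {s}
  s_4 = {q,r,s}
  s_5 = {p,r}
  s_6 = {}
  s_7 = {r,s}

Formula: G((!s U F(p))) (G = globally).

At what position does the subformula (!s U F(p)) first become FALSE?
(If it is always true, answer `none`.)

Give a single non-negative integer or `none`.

Answer: 6

Derivation:
s_0={p,r}: (!s U F(p))=True !s=True s=False F(p)=True p=True
s_1={p,r,s}: (!s U F(p))=True !s=False s=True F(p)=True p=True
s_2={}: (!s U F(p))=True !s=True s=False F(p)=True p=False
s_3={s}: (!s U F(p))=True !s=False s=True F(p)=True p=False
s_4={q,r,s}: (!s U F(p))=True !s=False s=True F(p)=True p=False
s_5={p,r}: (!s U F(p))=True !s=True s=False F(p)=True p=True
s_6={}: (!s U F(p))=False !s=True s=False F(p)=False p=False
s_7={r,s}: (!s U F(p))=False !s=False s=True F(p)=False p=False
G((!s U F(p))) holds globally = False
First violation at position 6.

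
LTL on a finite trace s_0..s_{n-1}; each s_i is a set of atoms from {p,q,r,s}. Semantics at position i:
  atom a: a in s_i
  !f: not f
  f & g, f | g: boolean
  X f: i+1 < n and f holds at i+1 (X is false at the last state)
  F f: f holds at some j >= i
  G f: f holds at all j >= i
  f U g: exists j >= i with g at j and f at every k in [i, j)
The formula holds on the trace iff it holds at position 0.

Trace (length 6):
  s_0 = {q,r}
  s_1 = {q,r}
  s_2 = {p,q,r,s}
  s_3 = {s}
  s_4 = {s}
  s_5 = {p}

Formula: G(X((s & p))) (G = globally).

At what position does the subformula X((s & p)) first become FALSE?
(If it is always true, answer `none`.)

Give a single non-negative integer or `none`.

s_0={q,r}: X((s & p))=False (s & p)=False s=False p=False
s_1={q,r}: X((s & p))=True (s & p)=False s=False p=False
s_2={p,q,r,s}: X((s & p))=False (s & p)=True s=True p=True
s_3={s}: X((s & p))=False (s & p)=False s=True p=False
s_4={s}: X((s & p))=False (s & p)=False s=True p=False
s_5={p}: X((s & p))=False (s & p)=False s=False p=True
G(X((s & p))) holds globally = False
First violation at position 0.

Answer: 0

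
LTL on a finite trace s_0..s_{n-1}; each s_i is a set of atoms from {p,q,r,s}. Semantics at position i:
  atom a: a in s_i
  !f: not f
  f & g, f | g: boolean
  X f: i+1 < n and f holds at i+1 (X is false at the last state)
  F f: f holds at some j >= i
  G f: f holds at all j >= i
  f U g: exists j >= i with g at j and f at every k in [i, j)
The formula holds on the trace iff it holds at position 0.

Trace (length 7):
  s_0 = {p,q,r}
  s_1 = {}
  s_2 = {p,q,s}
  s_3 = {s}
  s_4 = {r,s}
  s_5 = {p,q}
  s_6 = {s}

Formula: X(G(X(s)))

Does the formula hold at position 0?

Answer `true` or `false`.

Answer: false

Derivation:
s_0={p,q,r}: X(G(X(s)))=False G(X(s))=False X(s)=False s=False
s_1={}: X(G(X(s)))=False G(X(s))=False X(s)=True s=False
s_2={p,q,s}: X(G(X(s)))=False G(X(s))=False X(s)=True s=True
s_3={s}: X(G(X(s)))=False G(X(s))=False X(s)=True s=True
s_4={r,s}: X(G(X(s)))=False G(X(s))=False X(s)=False s=True
s_5={p,q}: X(G(X(s)))=False G(X(s))=False X(s)=True s=False
s_6={s}: X(G(X(s)))=False G(X(s))=False X(s)=False s=True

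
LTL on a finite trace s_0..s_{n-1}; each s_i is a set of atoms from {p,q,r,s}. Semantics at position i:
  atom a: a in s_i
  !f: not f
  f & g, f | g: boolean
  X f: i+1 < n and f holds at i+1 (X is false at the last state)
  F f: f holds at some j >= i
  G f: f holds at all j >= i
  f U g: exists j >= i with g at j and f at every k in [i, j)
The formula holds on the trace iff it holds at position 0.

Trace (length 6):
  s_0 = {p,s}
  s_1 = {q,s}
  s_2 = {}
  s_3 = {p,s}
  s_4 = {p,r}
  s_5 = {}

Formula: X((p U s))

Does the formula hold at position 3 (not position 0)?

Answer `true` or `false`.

Answer: false

Derivation:
s_0={p,s}: X((p U s))=True (p U s)=True p=True s=True
s_1={q,s}: X((p U s))=False (p U s)=True p=False s=True
s_2={}: X((p U s))=True (p U s)=False p=False s=False
s_3={p,s}: X((p U s))=False (p U s)=True p=True s=True
s_4={p,r}: X((p U s))=False (p U s)=False p=True s=False
s_5={}: X((p U s))=False (p U s)=False p=False s=False
Evaluating at position 3: result = False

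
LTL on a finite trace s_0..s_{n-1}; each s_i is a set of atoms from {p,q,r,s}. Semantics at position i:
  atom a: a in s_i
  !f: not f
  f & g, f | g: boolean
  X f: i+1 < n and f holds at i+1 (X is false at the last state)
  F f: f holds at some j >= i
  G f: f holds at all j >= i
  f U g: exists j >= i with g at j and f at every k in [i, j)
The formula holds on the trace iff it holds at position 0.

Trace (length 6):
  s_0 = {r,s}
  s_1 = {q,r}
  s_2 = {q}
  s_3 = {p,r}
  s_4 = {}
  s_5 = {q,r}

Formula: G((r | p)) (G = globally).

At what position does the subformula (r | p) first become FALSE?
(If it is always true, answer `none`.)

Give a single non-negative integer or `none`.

s_0={r,s}: (r | p)=True r=True p=False
s_1={q,r}: (r | p)=True r=True p=False
s_2={q}: (r | p)=False r=False p=False
s_3={p,r}: (r | p)=True r=True p=True
s_4={}: (r | p)=False r=False p=False
s_5={q,r}: (r | p)=True r=True p=False
G((r | p)) holds globally = False
First violation at position 2.

Answer: 2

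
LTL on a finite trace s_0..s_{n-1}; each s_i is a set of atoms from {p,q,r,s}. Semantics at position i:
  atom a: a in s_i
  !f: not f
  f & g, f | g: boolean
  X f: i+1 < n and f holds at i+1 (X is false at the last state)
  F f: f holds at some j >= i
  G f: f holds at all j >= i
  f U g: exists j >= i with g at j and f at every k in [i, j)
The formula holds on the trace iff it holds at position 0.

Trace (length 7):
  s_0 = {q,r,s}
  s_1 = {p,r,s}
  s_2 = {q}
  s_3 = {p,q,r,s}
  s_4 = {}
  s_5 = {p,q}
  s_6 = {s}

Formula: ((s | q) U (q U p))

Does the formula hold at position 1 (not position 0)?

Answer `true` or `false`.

Answer: true

Derivation:
s_0={q,r,s}: ((s | q) U (q U p))=True (s | q)=True s=True q=True (q U p)=True p=False
s_1={p,r,s}: ((s | q) U (q U p))=True (s | q)=True s=True q=False (q U p)=True p=True
s_2={q}: ((s | q) U (q U p))=True (s | q)=True s=False q=True (q U p)=True p=False
s_3={p,q,r,s}: ((s | q) U (q U p))=True (s | q)=True s=True q=True (q U p)=True p=True
s_4={}: ((s | q) U (q U p))=False (s | q)=False s=False q=False (q U p)=False p=False
s_5={p,q}: ((s | q) U (q U p))=True (s | q)=True s=False q=True (q U p)=True p=True
s_6={s}: ((s | q) U (q U p))=False (s | q)=True s=True q=False (q U p)=False p=False
Evaluating at position 1: result = True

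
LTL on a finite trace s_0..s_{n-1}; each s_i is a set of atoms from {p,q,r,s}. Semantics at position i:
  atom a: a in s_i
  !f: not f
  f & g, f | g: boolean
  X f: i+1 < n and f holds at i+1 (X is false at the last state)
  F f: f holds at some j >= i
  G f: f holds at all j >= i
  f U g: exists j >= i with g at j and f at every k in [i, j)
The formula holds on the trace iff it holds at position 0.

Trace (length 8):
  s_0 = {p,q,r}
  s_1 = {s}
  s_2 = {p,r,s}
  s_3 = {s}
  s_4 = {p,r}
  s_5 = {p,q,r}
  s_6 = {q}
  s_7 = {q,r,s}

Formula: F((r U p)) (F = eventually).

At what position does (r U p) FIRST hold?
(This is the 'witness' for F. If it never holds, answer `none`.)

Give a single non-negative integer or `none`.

s_0={p,q,r}: (r U p)=True r=True p=True
s_1={s}: (r U p)=False r=False p=False
s_2={p,r,s}: (r U p)=True r=True p=True
s_3={s}: (r U p)=False r=False p=False
s_4={p,r}: (r U p)=True r=True p=True
s_5={p,q,r}: (r U p)=True r=True p=True
s_6={q}: (r U p)=False r=False p=False
s_7={q,r,s}: (r U p)=False r=True p=False
F((r U p)) holds; first witness at position 0.

Answer: 0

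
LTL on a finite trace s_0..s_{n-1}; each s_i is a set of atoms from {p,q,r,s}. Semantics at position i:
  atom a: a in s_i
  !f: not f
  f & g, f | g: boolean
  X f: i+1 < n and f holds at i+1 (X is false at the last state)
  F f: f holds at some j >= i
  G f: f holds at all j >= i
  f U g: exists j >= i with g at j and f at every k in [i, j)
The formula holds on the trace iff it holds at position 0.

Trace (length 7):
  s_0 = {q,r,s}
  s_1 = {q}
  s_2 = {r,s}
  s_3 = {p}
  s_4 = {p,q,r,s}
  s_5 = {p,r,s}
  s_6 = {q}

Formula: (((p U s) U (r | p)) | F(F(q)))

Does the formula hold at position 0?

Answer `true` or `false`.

s_0={q,r,s}: (((p U s) U (r | p)) | F(F(q)))=True ((p U s) U (r | p))=True (p U s)=True p=False s=True (r | p)=True r=True F(F(q))=True F(q)=True q=True
s_1={q}: (((p U s) U (r | p)) | F(F(q)))=True ((p U s) U (r | p))=False (p U s)=False p=False s=False (r | p)=False r=False F(F(q))=True F(q)=True q=True
s_2={r,s}: (((p U s) U (r | p)) | F(F(q)))=True ((p U s) U (r | p))=True (p U s)=True p=False s=True (r | p)=True r=True F(F(q))=True F(q)=True q=False
s_3={p}: (((p U s) U (r | p)) | F(F(q)))=True ((p U s) U (r | p))=True (p U s)=True p=True s=False (r | p)=True r=False F(F(q))=True F(q)=True q=False
s_4={p,q,r,s}: (((p U s) U (r | p)) | F(F(q)))=True ((p U s) U (r | p))=True (p U s)=True p=True s=True (r | p)=True r=True F(F(q))=True F(q)=True q=True
s_5={p,r,s}: (((p U s) U (r | p)) | F(F(q)))=True ((p U s) U (r | p))=True (p U s)=True p=True s=True (r | p)=True r=True F(F(q))=True F(q)=True q=False
s_6={q}: (((p U s) U (r | p)) | F(F(q)))=True ((p U s) U (r | p))=False (p U s)=False p=False s=False (r | p)=False r=False F(F(q))=True F(q)=True q=True

Answer: true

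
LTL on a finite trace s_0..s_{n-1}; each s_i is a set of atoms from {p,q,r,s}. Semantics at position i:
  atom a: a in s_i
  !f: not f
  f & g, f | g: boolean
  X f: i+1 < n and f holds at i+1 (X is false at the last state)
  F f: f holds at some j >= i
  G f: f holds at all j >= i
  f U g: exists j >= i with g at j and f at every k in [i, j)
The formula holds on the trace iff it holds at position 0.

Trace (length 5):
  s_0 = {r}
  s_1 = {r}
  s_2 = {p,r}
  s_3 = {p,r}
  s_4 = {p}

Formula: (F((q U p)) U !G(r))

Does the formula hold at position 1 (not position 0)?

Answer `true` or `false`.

s_0={r}: (F((q U p)) U !G(r))=True F((q U p))=True (q U p)=False q=False p=False !G(r)=True G(r)=False r=True
s_1={r}: (F((q U p)) U !G(r))=True F((q U p))=True (q U p)=False q=False p=False !G(r)=True G(r)=False r=True
s_2={p,r}: (F((q U p)) U !G(r))=True F((q U p))=True (q U p)=True q=False p=True !G(r)=True G(r)=False r=True
s_3={p,r}: (F((q U p)) U !G(r))=True F((q U p))=True (q U p)=True q=False p=True !G(r)=True G(r)=False r=True
s_4={p}: (F((q U p)) U !G(r))=True F((q U p))=True (q U p)=True q=False p=True !G(r)=True G(r)=False r=False
Evaluating at position 1: result = True

Answer: true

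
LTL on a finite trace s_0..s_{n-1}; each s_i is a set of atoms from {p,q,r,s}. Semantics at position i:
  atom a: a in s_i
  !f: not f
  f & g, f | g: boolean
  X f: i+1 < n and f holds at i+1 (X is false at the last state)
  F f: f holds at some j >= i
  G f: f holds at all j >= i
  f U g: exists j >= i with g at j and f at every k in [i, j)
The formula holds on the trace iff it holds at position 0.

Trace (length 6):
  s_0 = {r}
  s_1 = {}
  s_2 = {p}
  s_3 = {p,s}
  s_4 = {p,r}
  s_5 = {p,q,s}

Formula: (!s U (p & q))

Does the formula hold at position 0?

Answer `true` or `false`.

s_0={r}: (!s U (p & q))=False !s=True s=False (p & q)=False p=False q=False
s_1={}: (!s U (p & q))=False !s=True s=False (p & q)=False p=False q=False
s_2={p}: (!s U (p & q))=False !s=True s=False (p & q)=False p=True q=False
s_3={p,s}: (!s U (p & q))=False !s=False s=True (p & q)=False p=True q=False
s_4={p,r}: (!s U (p & q))=True !s=True s=False (p & q)=False p=True q=False
s_5={p,q,s}: (!s U (p & q))=True !s=False s=True (p & q)=True p=True q=True

Answer: false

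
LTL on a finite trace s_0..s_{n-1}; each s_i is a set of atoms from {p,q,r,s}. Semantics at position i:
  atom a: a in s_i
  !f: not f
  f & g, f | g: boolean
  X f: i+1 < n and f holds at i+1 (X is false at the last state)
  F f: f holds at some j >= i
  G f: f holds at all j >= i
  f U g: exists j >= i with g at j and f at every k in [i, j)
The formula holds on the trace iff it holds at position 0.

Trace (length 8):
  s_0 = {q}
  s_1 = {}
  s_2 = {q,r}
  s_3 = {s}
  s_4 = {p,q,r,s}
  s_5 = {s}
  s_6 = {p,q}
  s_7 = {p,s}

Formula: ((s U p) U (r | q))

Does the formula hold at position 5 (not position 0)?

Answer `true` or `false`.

Answer: true

Derivation:
s_0={q}: ((s U p) U (r | q))=True (s U p)=False s=False p=False (r | q)=True r=False q=True
s_1={}: ((s U p) U (r | q))=False (s U p)=False s=False p=False (r | q)=False r=False q=False
s_2={q,r}: ((s U p) U (r | q))=True (s U p)=False s=False p=False (r | q)=True r=True q=True
s_3={s}: ((s U p) U (r | q))=True (s U p)=True s=True p=False (r | q)=False r=False q=False
s_4={p,q,r,s}: ((s U p) U (r | q))=True (s U p)=True s=True p=True (r | q)=True r=True q=True
s_5={s}: ((s U p) U (r | q))=True (s U p)=True s=True p=False (r | q)=False r=False q=False
s_6={p,q}: ((s U p) U (r | q))=True (s U p)=True s=False p=True (r | q)=True r=False q=True
s_7={p,s}: ((s U p) U (r | q))=False (s U p)=True s=True p=True (r | q)=False r=False q=False
Evaluating at position 5: result = True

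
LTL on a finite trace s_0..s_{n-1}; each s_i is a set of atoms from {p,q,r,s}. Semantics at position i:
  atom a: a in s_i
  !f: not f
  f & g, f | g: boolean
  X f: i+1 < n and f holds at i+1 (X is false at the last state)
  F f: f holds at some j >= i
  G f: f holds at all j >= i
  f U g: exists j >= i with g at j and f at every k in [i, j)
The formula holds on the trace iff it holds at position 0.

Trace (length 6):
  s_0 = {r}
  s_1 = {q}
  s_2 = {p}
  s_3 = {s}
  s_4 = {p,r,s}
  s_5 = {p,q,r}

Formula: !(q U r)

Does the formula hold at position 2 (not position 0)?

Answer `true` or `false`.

Answer: true

Derivation:
s_0={r}: !(q U r)=False (q U r)=True q=False r=True
s_1={q}: !(q U r)=True (q U r)=False q=True r=False
s_2={p}: !(q U r)=True (q U r)=False q=False r=False
s_3={s}: !(q U r)=True (q U r)=False q=False r=False
s_4={p,r,s}: !(q U r)=False (q U r)=True q=False r=True
s_5={p,q,r}: !(q U r)=False (q U r)=True q=True r=True
Evaluating at position 2: result = True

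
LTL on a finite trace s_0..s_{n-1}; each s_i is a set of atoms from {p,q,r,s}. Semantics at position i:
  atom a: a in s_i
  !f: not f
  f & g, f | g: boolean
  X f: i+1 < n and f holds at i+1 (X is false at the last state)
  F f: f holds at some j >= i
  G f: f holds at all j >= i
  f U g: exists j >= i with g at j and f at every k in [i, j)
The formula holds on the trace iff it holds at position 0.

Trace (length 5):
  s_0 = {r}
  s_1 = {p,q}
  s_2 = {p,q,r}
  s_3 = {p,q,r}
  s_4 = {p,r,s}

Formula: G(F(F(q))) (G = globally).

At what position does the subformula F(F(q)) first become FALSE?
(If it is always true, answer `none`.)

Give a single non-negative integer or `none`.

s_0={r}: F(F(q))=True F(q)=True q=False
s_1={p,q}: F(F(q))=True F(q)=True q=True
s_2={p,q,r}: F(F(q))=True F(q)=True q=True
s_3={p,q,r}: F(F(q))=True F(q)=True q=True
s_4={p,r,s}: F(F(q))=False F(q)=False q=False
G(F(F(q))) holds globally = False
First violation at position 4.

Answer: 4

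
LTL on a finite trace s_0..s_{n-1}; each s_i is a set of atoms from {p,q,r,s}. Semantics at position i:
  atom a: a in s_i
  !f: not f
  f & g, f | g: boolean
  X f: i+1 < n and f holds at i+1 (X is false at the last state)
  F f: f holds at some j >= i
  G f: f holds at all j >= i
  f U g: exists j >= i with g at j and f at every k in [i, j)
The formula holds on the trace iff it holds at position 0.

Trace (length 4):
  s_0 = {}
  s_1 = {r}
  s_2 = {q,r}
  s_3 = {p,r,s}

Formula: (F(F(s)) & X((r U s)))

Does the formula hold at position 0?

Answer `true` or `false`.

s_0={}: (F(F(s)) & X((r U s)))=True F(F(s))=True F(s)=True s=False X((r U s))=True (r U s)=False r=False
s_1={r}: (F(F(s)) & X((r U s)))=True F(F(s))=True F(s)=True s=False X((r U s))=True (r U s)=True r=True
s_2={q,r}: (F(F(s)) & X((r U s)))=True F(F(s))=True F(s)=True s=False X((r U s))=True (r U s)=True r=True
s_3={p,r,s}: (F(F(s)) & X((r U s)))=False F(F(s))=True F(s)=True s=True X((r U s))=False (r U s)=True r=True

Answer: true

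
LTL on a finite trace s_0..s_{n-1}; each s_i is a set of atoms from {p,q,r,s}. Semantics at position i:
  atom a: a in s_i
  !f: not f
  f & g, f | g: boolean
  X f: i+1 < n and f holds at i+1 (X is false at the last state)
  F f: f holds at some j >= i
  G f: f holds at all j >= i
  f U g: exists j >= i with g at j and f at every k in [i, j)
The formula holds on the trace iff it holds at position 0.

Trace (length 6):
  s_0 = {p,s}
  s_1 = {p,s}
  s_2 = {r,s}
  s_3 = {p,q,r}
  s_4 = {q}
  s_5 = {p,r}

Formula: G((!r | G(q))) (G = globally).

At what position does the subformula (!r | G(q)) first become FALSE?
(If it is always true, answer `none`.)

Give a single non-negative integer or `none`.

s_0={p,s}: (!r | G(q))=True !r=True r=False G(q)=False q=False
s_1={p,s}: (!r | G(q))=True !r=True r=False G(q)=False q=False
s_2={r,s}: (!r | G(q))=False !r=False r=True G(q)=False q=False
s_3={p,q,r}: (!r | G(q))=False !r=False r=True G(q)=False q=True
s_4={q}: (!r | G(q))=True !r=True r=False G(q)=False q=True
s_5={p,r}: (!r | G(q))=False !r=False r=True G(q)=False q=False
G((!r | G(q))) holds globally = False
First violation at position 2.

Answer: 2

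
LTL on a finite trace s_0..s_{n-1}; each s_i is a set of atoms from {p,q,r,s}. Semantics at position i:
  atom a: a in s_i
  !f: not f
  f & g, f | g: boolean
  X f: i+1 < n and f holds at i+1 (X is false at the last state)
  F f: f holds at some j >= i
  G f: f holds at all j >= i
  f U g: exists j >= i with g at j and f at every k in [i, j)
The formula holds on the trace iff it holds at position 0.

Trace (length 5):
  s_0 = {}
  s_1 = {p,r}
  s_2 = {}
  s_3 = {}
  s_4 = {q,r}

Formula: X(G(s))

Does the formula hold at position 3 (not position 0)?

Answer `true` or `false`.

s_0={}: X(G(s))=False G(s)=False s=False
s_1={p,r}: X(G(s))=False G(s)=False s=False
s_2={}: X(G(s))=False G(s)=False s=False
s_3={}: X(G(s))=False G(s)=False s=False
s_4={q,r}: X(G(s))=False G(s)=False s=False
Evaluating at position 3: result = False

Answer: false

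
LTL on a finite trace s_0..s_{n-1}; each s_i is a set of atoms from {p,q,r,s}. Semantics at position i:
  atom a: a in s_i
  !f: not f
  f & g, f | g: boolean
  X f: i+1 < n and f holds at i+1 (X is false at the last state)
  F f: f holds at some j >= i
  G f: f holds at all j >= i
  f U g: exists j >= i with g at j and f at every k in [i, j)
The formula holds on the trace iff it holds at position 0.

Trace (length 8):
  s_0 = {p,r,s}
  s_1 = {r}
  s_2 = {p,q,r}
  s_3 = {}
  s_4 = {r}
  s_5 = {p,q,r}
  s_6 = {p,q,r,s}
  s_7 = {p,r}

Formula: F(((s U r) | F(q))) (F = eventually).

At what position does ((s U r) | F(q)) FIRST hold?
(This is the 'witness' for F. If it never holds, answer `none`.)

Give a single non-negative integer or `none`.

Answer: 0

Derivation:
s_0={p,r,s}: ((s U r) | F(q))=True (s U r)=True s=True r=True F(q)=True q=False
s_1={r}: ((s U r) | F(q))=True (s U r)=True s=False r=True F(q)=True q=False
s_2={p,q,r}: ((s U r) | F(q))=True (s U r)=True s=False r=True F(q)=True q=True
s_3={}: ((s U r) | F(q))=True (s U r)=False s=False r=False F(q)=True q=False
s_4={r}: ((s U r) | F(q))=True (s U r)=True s=False r=True F(q)=True q=False
s_5={p,q,r}: ((s U r) | F(q))=True (s U r)=True s=False r=True F(q)=True q=True
s_6={p,q,r,s}: ((s U r) | F(q))=True (s U r)=True s=True r=True F(q)=True q=True
s_7={p,r}: ((s U r) | F(q))=True (s U r)=True s=False r=True F(q)=False q=False
F(((s U r) | F(q))) holds; first witness at position 0.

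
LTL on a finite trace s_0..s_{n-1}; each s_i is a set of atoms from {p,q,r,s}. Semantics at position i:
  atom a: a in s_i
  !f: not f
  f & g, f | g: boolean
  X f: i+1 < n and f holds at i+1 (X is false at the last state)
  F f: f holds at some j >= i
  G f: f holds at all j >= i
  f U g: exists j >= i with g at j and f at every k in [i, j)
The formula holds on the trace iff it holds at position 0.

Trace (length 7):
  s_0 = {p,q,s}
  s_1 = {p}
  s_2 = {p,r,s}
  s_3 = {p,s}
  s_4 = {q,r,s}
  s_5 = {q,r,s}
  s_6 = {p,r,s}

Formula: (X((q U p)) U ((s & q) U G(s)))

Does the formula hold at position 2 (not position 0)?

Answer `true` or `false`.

Answer: true

Derivation:
s_0={p,q,s}: (X((q U p)) U ((s & q) U G(s)))=True X((q U p))=True (q U p)=True q=True p=True ((s & q) U G(s))=False (s & q)=True s=True G(s)=False
s_1={p}: (X((q U p)) U ((s & q) U G(s)))=True X((q U p))=True (q U p)=True q=False p=True ((s & q) U G(s))=False (s & q)=False s=False G(s)=False
s_2={p,r,s}: (X((q U p)) U ((s & q) U G(s)))=True X((q U p))=True (q U p)=True q=False p=True ((s & q) U G(s))=True (s & q)=False s=True G(s)=True
s_3={p,s}: (X((q U p)) U ((s & q) U G(s)))=True X((q U p))=True (q U p)=True q=False p=True ((s & q) U G(s))=True (s & q)=False s=True G(s)=True
s_4={q,r,s}: (X((q U p)) U ((s & q) U G(s)))=True X((q U p))=True (q U p)=True q=True p=False ((s & q) U G(s))=True (s & q)=True s=True G(s)=True
s_5={q,r,s}: (X((q U p)) U ((s & q) U G(s)))=True X((q U p))=True (q U p)=True q=True p=False ((s & q) U G(s))=True (s & q)=True s=True G(s)=True
s_6={p,r,s}: (X((q U p)) U ((s & q) U G(s)))=True X((q U p))=False (q U p)=True q=False p=True ((s & q) U G(s))=True (s & q)=False s=True G(s)=True
Evaluating at position 2: result = True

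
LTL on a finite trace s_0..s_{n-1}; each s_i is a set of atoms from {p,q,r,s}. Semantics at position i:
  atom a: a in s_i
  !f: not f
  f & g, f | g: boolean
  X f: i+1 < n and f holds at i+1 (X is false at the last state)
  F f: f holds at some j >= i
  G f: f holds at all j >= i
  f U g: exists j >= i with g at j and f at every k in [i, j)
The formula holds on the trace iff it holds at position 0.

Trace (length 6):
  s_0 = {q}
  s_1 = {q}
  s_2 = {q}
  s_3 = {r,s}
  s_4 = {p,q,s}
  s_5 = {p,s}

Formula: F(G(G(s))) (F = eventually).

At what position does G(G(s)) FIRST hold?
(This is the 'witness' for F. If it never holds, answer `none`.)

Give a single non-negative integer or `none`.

Answer: 3

Derivation:
s_0={q}: G(G(s))=False G(s)=False s=False
s_1={q}: G(G(s))=False G(s)=False s=False
s_2={q}: G(G(s))=False G(s)=False s=False
s_3={r,s}: G(G(s))=True G(s)=True s=True
s_4={p,q,s}: G(G(s))=True G(s)=True s=True
s_5={p,s}: G(G(s))=True G(s)=True s=True
F(G(G(s))) holds; first witness at position 3.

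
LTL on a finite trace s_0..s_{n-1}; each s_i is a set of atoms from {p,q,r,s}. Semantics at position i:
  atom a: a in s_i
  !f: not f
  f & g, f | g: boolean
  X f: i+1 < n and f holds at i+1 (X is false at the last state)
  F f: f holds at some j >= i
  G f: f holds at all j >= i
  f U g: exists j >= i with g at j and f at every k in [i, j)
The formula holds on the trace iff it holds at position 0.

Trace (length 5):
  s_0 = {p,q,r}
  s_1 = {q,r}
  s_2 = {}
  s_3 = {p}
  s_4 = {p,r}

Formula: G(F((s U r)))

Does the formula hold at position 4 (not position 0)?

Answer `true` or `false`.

Answer: true

Derivation:
s_0={p,q,r}: G(F((s U r)))=True F((s U r))=True (s U r)=True s=False r=True
s_1={q,r}: G(F((s U r)))=True F((s U r))=True (s U r)=True s=False r=True
s_2={}: G(F((s U r)))=True F((s U r))=True (s U r)=False s=False r=False
s_3={p}: G(F((s U r)))=True F((s U r))=True (s U r)=False s=False r=False
s_4={p,r}: G(F((s U r)))=True F((s U r))=True (s U r)=True s=False r=True
Evaluating at position 4: result = True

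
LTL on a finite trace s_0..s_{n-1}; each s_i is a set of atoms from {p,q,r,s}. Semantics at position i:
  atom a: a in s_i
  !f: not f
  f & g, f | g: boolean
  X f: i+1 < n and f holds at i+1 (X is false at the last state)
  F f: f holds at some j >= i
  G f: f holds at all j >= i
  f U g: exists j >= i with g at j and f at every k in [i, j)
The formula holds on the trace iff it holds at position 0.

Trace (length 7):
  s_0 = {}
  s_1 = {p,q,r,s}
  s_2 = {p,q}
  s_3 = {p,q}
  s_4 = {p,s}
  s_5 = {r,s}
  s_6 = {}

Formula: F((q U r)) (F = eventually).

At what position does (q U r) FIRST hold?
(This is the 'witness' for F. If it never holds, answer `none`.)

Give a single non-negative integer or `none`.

Answer: 1

Derivation:
s_0={}: (q U r)=False q=False r=False
s_1={p,q,r,s}: (q U r)=True q=True r=True
s_2={p,q}: (q U r)=False q=True r=False
s_3={p,q}: (q U r)=False q=True r=False
s_4={p,s}: (q U r)=False q=False r=False
s_5={r,s}: (q U r)=True q=False r=True
s_6={}: (q U r)=False q=False r=False
F((q U r)) holds; first witness at position 1.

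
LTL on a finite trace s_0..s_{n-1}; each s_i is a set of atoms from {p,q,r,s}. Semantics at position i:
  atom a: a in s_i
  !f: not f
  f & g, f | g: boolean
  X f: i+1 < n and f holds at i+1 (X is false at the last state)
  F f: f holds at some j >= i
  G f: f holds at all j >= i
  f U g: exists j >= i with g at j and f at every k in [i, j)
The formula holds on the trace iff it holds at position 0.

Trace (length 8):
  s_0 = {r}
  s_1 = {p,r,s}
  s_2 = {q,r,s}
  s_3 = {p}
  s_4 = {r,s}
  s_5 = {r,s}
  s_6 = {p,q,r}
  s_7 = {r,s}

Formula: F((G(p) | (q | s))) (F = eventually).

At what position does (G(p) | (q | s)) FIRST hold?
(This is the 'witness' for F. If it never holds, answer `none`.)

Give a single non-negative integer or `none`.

Answer: 1

Derivation:
s_0={r}: (G(p) | (q | s))=False G(p)=False p=False (q | s)=False q=False s=False
s_1={p,r,s}: (G(p) | (q | s))=True G(p)=False p=True (q | s)=True q=False s=True
s_2={q,r,s}: (G(p) | (q | s))=True G(p)=False p=False (q | s)=True q=True s=True
s_3={p}: (G(p) | (q | s))=False G(p)=False p=True (q | s)=False q=False s=False
s_4={r,s}: (G(p) | (q | s))=True G(p)=False p=False (q | s)=True q=False s=True
s_5={r,s}: (G(p) | (q | s))=True G(p)=False p=False (q | s)=True q=False s=True
s_6={p,q,r}: (G(p) | (q | s))=True G(p)=False p=True (q | s)=True q=True s=False
s_7={r,s}: (G(p) | (q | s))=True G(p)=False p=False (q | s)=True q=False s=True
F((G(p) | (q | s))) holds; first witness at position 1.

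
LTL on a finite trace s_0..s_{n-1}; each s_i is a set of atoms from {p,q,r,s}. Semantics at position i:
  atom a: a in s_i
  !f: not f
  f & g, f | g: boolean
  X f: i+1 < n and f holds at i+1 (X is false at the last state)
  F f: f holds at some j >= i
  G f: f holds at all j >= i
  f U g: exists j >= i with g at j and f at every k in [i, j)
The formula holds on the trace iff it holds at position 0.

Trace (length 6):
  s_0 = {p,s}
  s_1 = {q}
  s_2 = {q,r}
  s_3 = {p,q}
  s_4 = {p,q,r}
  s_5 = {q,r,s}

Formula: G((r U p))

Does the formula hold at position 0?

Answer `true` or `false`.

Answer: false

Derivation:
s_0={p,s}: G((r U p))=False (r U p)=True r=False p=True
s_1={q}: G((r U p))=False (r U p)=False r=False p=False
s_2={q,r}: G((r U p))=False (r U p)=True r=True p=False
s_3={p,q}: G((r U p))=False (r U p)=True r=False p=True
s_4={p,q,r}: G((r U p))=False (r U p)=True r=True p=True
s_5={q,r,s}: G((r U p))=False (r U p)=False r=True p=False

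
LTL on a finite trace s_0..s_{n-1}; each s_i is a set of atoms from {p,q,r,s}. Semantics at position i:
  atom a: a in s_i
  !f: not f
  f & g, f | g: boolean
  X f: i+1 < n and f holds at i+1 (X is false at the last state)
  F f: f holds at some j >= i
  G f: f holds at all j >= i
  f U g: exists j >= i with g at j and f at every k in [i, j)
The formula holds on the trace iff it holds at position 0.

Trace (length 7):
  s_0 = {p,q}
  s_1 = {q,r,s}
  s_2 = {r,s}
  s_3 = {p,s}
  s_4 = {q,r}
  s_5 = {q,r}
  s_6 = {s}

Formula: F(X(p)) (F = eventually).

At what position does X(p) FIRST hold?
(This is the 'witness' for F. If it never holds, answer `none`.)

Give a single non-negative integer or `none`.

Answer: 2

Derivation:
s_0={p,q}: X(p)=False p=True
s_1={q,r,s}: X(p)=False p=False
s_2={r,s}: X(p)=True p=False
s_3={p,s}: X(p)=False p=True
s_4={q,r}: X(p)=False p=False
s_5={q,r}: X(p)=False p=False
s_6={s}: X(p)=False p=False
F(X(p)) holds; first witness at position 2.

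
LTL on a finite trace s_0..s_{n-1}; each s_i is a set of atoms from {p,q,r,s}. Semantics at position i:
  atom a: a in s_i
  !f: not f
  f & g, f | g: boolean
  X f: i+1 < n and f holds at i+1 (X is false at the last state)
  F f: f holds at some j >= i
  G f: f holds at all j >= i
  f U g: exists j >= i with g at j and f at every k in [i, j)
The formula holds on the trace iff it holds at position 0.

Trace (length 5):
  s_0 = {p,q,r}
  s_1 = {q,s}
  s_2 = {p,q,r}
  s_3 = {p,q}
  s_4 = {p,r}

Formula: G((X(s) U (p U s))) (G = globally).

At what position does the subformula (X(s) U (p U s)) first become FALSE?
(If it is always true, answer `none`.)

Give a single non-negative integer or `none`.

Answer: 2

Derivation:
s_0={p,q,r}: (X(s) U (p U s))=True X(s)=True s=False (p U s)=True p=True
s_1={q,s}: (X(s) U (p U s))=True X(s)=False s=True (p U s)=True p=False
s_2={p,q,r}: (X(s) U (p U s))=False X(s)=False s=False (p U s)=False p=True
s_3={p,q}: (X(s) U (p U s))=False X(s)=False s=False (p U s)=False p=True
s_4={p,r}: (X(s) U (p U s))=False X(s)=False s=False (p U s)=False p=True
G((X(s) U (p U s))) holds globally = False
First violation at position 2.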